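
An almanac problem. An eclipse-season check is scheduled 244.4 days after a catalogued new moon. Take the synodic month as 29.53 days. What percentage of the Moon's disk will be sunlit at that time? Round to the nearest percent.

244.4 d spans 8 complete synodic months (8 × 29.53 = 236.24 d) plus 8.16 d.
Elongation θ = 360° × 8.16/29.53 ≈ 99.5°.
With cos θ = (-0.165), the lit fraction is (1 − (-0.165))/2 ≈ 0.582, so 58%.

58%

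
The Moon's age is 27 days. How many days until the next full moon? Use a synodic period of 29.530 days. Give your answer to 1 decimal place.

Full moon occurs at elongation 180°, i.e. at age 29.530 × 180/360 = 14.765 d.
This lunation's full moon (14.765 d) has passed, so add one period: 44.295 − 27 = 17.295 days.

17.3 days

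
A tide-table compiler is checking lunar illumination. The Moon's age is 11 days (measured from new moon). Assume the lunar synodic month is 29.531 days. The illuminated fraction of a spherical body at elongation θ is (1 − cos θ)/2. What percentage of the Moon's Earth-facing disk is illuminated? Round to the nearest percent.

85%

Phase angle: θ = 360°·(11 d)/(29.531 d) = 134.1°.
With cos θ = (-0.696), the lit fraction is (1 − (-0.696))/2 ≈ 0.848, so 85%.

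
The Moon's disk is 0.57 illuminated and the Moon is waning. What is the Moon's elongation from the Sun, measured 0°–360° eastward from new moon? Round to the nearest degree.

262°

From f = (1 − cos θ)/2: cos θ = 1 − 2×0.57 = -0.140; arccos → 98.0°.
Since the Moon is past full (waning), take the reflex angle: θ = 360° − 98.0° = 262.0°.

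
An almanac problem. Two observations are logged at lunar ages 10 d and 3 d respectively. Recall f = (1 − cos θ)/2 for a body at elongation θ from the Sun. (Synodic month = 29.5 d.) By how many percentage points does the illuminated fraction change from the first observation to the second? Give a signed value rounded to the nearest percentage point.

-67 percentage points

First observation: θ = 360°·10/29.5 = 122.0°, so f = 0.765.
Second observation: θ = 36.6°, f = 0.099.
Δf = 0.099 − 0.765 = -0.667, i.e. -67 pp.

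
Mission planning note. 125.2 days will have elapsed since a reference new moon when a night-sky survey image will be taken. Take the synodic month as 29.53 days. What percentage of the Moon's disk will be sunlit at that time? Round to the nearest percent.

47%

125.2/29.53 = 4.240 lunations, so 4 complete cycles and 7.08 d into the next.
Elongation θ = 360° × 7.08/29.53 ≈ 86.3°.
With cos θ = 0.064, the lit fraction is (1 − 0.064)/2 ≈ 0.468, so 47%.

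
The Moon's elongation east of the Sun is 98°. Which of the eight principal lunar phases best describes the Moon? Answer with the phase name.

first quarter

The first quarter sector spans roughly 68°–112°; 98° falls inside it.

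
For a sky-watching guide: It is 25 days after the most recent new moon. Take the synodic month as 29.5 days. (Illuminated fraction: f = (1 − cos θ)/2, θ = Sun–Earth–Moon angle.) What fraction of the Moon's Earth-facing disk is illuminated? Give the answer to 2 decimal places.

0.21

Elongation θ = 360° × 25/29.5 ≈ 305.1°.
With cos θ = 0.575, the lit fraction is (1 − 0.575)/2 ≈ 0.213.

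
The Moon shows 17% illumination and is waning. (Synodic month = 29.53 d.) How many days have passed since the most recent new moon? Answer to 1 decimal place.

Invert f = (1 − cos θ)/2 to get cos θ = 1 − 2(0.17) = 0.660, hence θ₀ = arccos 0.660 = 48.7°.
Since the Moon is past full (waning), take the reflex angle: θ = 360° − 48.7° = 311.3°.
At 360°/29.53 d per day, 311.3° corresponds to 25.54 days.

25.5 days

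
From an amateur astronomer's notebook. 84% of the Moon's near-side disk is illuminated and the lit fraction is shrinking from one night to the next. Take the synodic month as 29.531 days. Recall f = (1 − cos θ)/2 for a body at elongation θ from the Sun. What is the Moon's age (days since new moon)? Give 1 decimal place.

18.6 days

From f = (1 − cos θ)/2: cos θ = 1 − 2×0.84 = -0.680; arccos → 132.8°.
Since the Moon is past full (waning), take the reflex angle: θ = 360° − 132.8° = 227.2°.
At 360°/29.531 d per day, 227.2° corresponds to 18.63 days.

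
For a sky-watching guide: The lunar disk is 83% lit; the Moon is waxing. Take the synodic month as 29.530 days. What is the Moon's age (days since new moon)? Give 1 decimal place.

10.8 days

Invert f = (1 − cos θ)/2 to get cos θ = 1 − 2(0.83) = -0.660, hence θ₀ = arccos -0.660 = 131.3°.
The Moon is waxing (0°–180°), so θ = 131.3° directly.
That fraction of the synodic month is 131.3/360 × 29.530 d ≈ 10.77 d.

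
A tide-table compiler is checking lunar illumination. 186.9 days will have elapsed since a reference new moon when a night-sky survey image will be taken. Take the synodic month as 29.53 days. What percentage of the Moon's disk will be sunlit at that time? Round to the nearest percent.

74%

Reduce mod P: 186.9 − 6×29.53 = 9.72 d into the current lunation.
The Moon has covered 9.72/29.53 of its cycle, so θ ≈ 360° × 9.72/29.53 = 118.5°.
With cos θ = (-0.477), the lit fraction is (1 − (-0.477))/2 ≈ 0.739, so 74%.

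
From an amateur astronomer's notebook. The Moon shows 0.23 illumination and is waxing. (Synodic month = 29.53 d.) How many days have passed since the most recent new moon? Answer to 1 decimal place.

4.7 days

cos θ = 1 − 2f = 0.540, giving a principal value of 57.3°.
The Moon is waxing (0°–180°), so θ = 57.3° directly.
Age = 29.53 × 57.3°/360° ≈ 4.70 days.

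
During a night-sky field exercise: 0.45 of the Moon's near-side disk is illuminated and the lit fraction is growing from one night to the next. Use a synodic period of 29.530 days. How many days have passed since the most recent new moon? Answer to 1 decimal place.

6.9 days

From f = (1 − cos θ)/2: cos θ = 1 − 2×0.45 = 0.100; arccos → 84.3°.
Before full moon the principal value applies: θ = 84.3°.
At 360°/29.530 d per day, 84.3° corresponds to 6.91 days.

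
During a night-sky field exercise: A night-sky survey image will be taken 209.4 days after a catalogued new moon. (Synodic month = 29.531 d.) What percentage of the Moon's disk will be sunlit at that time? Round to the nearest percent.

8%

209.4/29.531 = 7.091 lunations, so 7 complete cycles and 2.68 d into the next.
Phase angle: θ = 360°·(2.68 d)/(29.531 d) = 32.7°.
With cos θ = 0.841, the lit fraction is (1 − 0.841)/2 ≈ 0.079, so 8%.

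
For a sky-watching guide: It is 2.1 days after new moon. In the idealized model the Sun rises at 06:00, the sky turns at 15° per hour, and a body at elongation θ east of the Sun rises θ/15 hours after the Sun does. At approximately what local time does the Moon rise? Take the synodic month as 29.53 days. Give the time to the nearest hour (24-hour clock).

The Moon has covered 2.1/29.53 of its cycle, so θ ≈ 360° × 2.1/29.53 = 25.6°.
The Moon trails the Sun by θ/15 = 25.6/15 ≈ 1.71 hours.
06:00 + 1.71 h ≈ 07:42 → 08:00 to the nearest hour.

08:00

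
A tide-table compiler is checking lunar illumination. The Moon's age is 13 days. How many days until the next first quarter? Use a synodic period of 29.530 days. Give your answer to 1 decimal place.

First quarter is 0.25 of the way through the cycle: age 0.25 × 29.530 = 7.383 d.
This lunation's first quarter (7.383 d) has passed, so add one period: 36.913 − 13 = 23.913 days.

23.9 days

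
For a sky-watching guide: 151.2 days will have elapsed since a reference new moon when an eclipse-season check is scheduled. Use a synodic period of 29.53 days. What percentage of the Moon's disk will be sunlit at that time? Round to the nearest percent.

14%

Reduce mod P: 151.2 − 5×29.53 = 3.55 d into the current lunation.
The Moon has covered 3.55/29.53 of its cycle, so θ ≈ 360° × 3.55/29.53 = 43.3°.
Illuminated fraction = (1 − cos 43.3°)/2 = (1 − 0.728)/2 ≈ 0.136, so 14%.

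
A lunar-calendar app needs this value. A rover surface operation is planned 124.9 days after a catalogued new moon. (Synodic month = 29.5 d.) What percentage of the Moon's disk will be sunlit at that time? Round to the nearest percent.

Reduce mod P: 124.9 − 4×29.5 = 6.90 d into the current lunation.
The Moon has covered 6.90/29.5 of its cycle, so θ ≈ 360° × 6.90/29.5 = 84.2°.
With cos θ = 0.101, the lit fraction is (1 − 0.101)/2 ≈ 0.450, so 45%.

45%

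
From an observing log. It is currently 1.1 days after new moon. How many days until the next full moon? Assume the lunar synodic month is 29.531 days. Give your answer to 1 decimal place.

13.7 days

Full moon occurs at elongation 180°, i.e. at age 29.531 × 180/360 = 14.765 d.
So 13.665 days remain (14.765 − 1.1).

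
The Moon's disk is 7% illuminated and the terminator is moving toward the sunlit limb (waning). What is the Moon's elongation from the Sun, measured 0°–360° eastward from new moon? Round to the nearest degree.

329°

cos θ = 1 − 2f = 0.860, giving a principal value of 30.7°.
Since the Moon is past full (waning), take the reflex angle: θ = 360° − 30.7° = 329.3°.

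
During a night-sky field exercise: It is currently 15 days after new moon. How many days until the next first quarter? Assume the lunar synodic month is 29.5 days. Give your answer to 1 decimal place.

First quarter is 0.25 of the way through the cycle: age 0.25 × 29.5 = 7.375 d.
This lunation's first quarter (7.375 d) has passed, so add one period: 36.875 − 15 = 21.875 days.

21.9 days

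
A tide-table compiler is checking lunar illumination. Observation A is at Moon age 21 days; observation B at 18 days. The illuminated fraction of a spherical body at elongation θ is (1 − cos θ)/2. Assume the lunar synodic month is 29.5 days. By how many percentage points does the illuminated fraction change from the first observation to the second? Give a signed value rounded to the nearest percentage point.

θ₁ = 360° × 21/29.5 = 256.3°, f₁ = (1 − cos θ₁)/2 = 0.619.
θ₂ = 360° × 18/29.5 = 219.7°, f₂ = (1 − cos θ₂)/2 = 0.885.
Change = f₂ − f₁ = +0.266 → +27 percentage points.

+27 percentage points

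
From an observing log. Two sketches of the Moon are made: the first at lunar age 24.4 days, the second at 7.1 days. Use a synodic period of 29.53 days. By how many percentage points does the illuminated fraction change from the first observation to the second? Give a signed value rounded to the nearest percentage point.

θ₁ = 360° × 24.4/29.53 = 297.5°, f₁ = (1 − cos θ₁)/2 = 0.269.
θ₂ = 360° × 7.1/29.53 = 86.6°, f₂ = (1 − cos θ₂)/2 = 0.470.
Change = f₂ − f₁ = +0.201 → +20 percentage points.

+20 pp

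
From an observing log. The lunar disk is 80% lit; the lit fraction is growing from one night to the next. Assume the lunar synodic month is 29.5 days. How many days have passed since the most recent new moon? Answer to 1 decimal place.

Invert f = (1 − cos θ)/2 to get cos θ = 1 − 2(0.80) = -0.600, hence θ₀ = arccos -0.600 = 126.9°.
The Moon is waxing (0°–180°), so θ = 126.9° directly.
At 360°/29.5 d per day, 126.9° corresponds to 10.40 days.

10.4 days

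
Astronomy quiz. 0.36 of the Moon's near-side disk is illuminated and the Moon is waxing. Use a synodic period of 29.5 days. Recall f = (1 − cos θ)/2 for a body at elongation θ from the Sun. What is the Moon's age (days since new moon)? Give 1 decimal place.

From f = (1 − cos θ)/2: cos θ = 1 − 2×0.36 = 0.280; arccos → 73.7°.
Waxing ⇒ before full, so θ = 73.7°.
At 360°/29.5 d per day, 73.7° corresponds to 6.04 days.

6.0 days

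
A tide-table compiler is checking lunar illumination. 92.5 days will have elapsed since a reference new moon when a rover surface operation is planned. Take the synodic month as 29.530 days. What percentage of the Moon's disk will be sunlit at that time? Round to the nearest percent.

16%

92.5/29.530 = 3.132 lunations, so 3 complete cycles and 3.91 d into the next.
Phase angle: θ = 360°·(3.91 d)/(29.530 d) = 47.7°.
Illuminated fraction = (1 − cos 47.7°)/2 = (1 − 0.673)/2 ≈ 0.163, so 16%.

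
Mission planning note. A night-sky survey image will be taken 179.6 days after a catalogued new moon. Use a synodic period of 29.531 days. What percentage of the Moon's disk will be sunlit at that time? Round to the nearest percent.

6%

Reduce mod P: 179.6 − 6×29.531 = 2.41 d into the current lunation.
Elongation θ = 360° × 2.41/29.531 ≈ 29.4°.
With cos θ = 0.871, the lit fraction is (1 − 0.871)/2 ≈ 0.065, so 6%.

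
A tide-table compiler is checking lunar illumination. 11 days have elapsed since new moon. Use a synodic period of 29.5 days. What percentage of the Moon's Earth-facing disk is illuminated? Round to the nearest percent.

Phase angle: θ = 360°·(11 d)/(29.5 d) = 134.2°.
With cos θ = (-0.698), the lit fraction is (1 − (-0.698))/2 ≈ 0.849, so 85%.

85%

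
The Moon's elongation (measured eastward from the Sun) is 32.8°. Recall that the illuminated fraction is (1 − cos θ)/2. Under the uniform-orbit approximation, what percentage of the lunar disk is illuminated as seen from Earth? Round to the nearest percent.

f = (1 − cos 32.8°)/2 = (1 − 0.841)/2 ≈ 0.080, i.e. 8%.

8%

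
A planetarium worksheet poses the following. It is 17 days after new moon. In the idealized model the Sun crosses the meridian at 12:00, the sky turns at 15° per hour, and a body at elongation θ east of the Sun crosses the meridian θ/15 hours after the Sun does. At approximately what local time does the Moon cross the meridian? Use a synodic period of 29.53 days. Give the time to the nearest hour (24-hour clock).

Phase angle: θ = 360°·(17 d)/(29.53 d) = 207.2°.
Delay after the Sun = 207.2° / (15°/h) ≈ 13.82 h.
12:00 + 13.82 h ≈ 01:49 → 02:00 to the nearest hour.

02:00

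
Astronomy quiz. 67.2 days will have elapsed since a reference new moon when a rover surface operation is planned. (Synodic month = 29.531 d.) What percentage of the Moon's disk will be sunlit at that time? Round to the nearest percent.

67.2/29.531 = 2.276 lunations, so 2 complete cycles and 8.14 d into the next.
Phase angle: θ = 360°·(8.14 d)/(29.531 d) = 99.2°.
Illuminated fraction = (1 − cos 99.2°)/2 = (1 − (-0.160))/2 ≈ 0.580, so 58%.

58%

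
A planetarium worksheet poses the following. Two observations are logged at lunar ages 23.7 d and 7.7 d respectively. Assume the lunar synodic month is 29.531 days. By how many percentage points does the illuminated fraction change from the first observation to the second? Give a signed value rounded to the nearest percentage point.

First observation: θ = 360°·23.7/29.531 = 288.9°, so f = 0.338.
Second observation: θ = 93.9°, f = 0.534.
Δf = 0.534 − 0.338 = +0.196, i.e. +20 pp.

+20 percentage points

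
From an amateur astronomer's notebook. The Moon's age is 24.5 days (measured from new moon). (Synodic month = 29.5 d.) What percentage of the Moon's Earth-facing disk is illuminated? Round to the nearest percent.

26%

The Moon has covered 24.5/29.5 of its cycle, so θ ≈ 360° × 24.5/29.5 = 299.0°.
Illuminated fraction = (1 − cos 299.0°)/2 = (1 − 0.485)/2 ≈ 0.258, so 26%.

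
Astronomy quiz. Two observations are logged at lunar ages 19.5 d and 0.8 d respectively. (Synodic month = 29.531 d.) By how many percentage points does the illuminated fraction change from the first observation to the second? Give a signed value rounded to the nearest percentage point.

First observation: θ = 360°·19.5/29.531 = 237.7°, so f = 0.767.
Second observation: θ = 9.8°, f = 0.007.
Δf = 0.007 − 0.767 = -0.760, i.e. -76 pp.

-76 percentage points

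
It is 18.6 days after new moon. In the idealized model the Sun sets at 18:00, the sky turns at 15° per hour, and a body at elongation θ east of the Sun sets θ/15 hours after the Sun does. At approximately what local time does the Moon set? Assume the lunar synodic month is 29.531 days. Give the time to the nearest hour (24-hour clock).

The Moon has covered 18.6/29.531 of its cycle, so θ ≈ 360° × 18.6/29.531 = 226.7°.
The Moon trails the Sun by θ/15 = 226.7/15 ≈ 15.12 hours.
18:00 + 15.12 h ≈ 09:07 → 09:00 to the nearest hour.

09:00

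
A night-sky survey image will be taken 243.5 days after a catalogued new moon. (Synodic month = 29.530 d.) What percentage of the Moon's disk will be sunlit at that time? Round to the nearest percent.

Reduce mod P: 243.5 − 8×29.530 = 7.26 d into the current lunation.
Elongation θ = 360° × 7.26/29.530 ≈ 88.5°.
Illuminated fraction = (1 − cos 88.5°)/2 = (1 − 0.026)/2 ≈ 0.487, so 49%.

49%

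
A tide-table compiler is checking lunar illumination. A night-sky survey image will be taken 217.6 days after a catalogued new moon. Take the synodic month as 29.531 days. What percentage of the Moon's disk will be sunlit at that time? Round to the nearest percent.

217.6/29.531 = 7.369 lunations, so 7 complete cycles and 10.88 d into the next.
Elongation θ = 360° × 10.88/29.531 ≈ 132.7°.
With cos θ = (-0.678), the lit fraction is (1 − (-0.678))/2 ≈ 0.839, so 84%.

84%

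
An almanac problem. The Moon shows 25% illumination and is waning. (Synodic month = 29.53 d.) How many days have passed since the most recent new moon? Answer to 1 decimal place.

24.6 days

cos θ = 1 − 2f = 0.500, giving a principal value of 60.0°.
Waning ⇒ past full, so θ = 360° − 60.0° = 300.0°.
That fraction of the synodic month is 300.0/360 × 29.53 d ≈ 24.61 d.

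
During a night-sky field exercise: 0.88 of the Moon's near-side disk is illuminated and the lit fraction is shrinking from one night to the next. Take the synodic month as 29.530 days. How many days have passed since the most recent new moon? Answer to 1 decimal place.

18.1 days

cos θ = 1 − 2f = -0.760, giving a principal value of 139.5°.
Since the Moon is past full (waning), take the reflex angle: θ = 360° − 139.5° = 220.5°.
At 360°/29.530 d per day, 220.5° corresponds to 18.09 days.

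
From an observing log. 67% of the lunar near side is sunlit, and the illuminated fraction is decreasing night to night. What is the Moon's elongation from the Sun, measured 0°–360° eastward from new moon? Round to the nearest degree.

cos θ = 1 − 2f = -0.340, giving a principal value of 109.9°.
Since the Moon is past full (waning), take the reflex angle: θ = 360° − 109.9° = 250.1°.

250°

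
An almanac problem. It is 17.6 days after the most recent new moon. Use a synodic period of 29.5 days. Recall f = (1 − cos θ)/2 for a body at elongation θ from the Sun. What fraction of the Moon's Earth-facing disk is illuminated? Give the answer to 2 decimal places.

0.91

Elongation θ = 360° × 17.6/29.5 ≈ 214.8°.
With cos θ = (-0.821), the lit fraction is (1 − (-0.821))/2 ≈ 0.911.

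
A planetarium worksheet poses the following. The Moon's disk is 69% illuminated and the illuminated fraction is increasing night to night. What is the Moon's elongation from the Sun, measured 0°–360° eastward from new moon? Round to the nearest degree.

112°

From f = (1 − cos θ)/2: cos θ = 1 − 2×0.69 = -0.380; arccos → 112.3°.
The Moon is waxing (0°–180°), so θ = 112.3° directly.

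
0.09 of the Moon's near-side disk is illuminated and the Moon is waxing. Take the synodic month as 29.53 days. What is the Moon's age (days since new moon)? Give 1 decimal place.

From f = (1 − cos θ)/2: cos θ = 1 − 2×0.09 = 0.820; arccos → 34.9°.
The Moon is waxing (0°–180°), so θ = 34.9° directly.
That fraction of the synodic month is 34.9/360 × 29.53 d ≈ 2.86 d.

2.9 days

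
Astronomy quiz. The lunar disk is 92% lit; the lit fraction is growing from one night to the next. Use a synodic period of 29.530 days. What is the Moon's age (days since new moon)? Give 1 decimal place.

From f = (1 − cos θ)/2: cos θ = 1 − 2×0.92 = -0.840; arccos → 147.1°.
Waxing ⇒ before full, so θ = 147.1°.
At 360°/29.530 d per day, 147.1° corresponds to 12.07 days.

12.1 days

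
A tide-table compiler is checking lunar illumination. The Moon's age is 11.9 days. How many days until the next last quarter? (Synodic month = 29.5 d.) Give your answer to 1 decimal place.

10.2 days

Last quarter is 0.75 of the way through the cycle: age 0.75 × 29.5 = 22.125 d.
So 10.225 days remain (22.125 − 11.9).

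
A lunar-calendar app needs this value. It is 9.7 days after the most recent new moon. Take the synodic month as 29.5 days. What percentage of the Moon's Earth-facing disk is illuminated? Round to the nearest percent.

74%

The Moon has covered 9.7/29.5 of its cycle, so θ ≈ 360° × 9.7/29.5 = 118.4°.
Illuminated fraction = (1 − cos 118.4°)/2 = (1 − (-0.475))/2 ≈ 0.738, so 74%.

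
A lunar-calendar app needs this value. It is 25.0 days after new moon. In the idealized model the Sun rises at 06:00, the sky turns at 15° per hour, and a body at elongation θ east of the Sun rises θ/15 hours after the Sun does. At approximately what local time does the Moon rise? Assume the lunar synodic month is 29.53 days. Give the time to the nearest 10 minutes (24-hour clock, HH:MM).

02:20

Elongation θ = 360° × 25.0/29.53 ≈ 304.8°.
At 15° of sky rotation per hour, 304.8° corresponds to a 20.32 h lag.
06:00 + 20.318 h ≈ 02:19 → 02:20 to the nearest ten minutes.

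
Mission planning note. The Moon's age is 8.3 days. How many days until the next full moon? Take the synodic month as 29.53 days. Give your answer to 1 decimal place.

6.5 days

Full moon occurs at elongation 180°, i.e. at age 29.53 × 180/360 = 14.765 d.
That is 14.765 − 8.3 = 6.465 days ahead.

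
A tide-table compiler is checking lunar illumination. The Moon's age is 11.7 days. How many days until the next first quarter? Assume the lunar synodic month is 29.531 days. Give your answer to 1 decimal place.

First quarter is 0.25 of the way through the cycle: age 0.25 × 29.531 = 7.383 d.
This lunation's first quarter (7.383 d) has passed, so add one period: 36.914 − 11.7 = 25.214 days.

25.2 days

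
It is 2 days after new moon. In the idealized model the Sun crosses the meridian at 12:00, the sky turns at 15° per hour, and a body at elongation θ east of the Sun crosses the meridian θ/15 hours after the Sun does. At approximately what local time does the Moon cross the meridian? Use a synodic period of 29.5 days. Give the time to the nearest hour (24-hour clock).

Phase angle: θ = 360°·(2 d)/(29.5 d) = 24.4°.
At 15° of sky rotation per hour, 24.4° corresponds to a 1.63 h lag.
12:00 + 1.63 h ≈ 13:38 → 14:00 to the nearest hour.

14:00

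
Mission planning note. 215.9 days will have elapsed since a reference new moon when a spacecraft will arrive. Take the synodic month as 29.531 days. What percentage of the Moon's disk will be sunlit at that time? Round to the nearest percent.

Reduce mod P: 215.9 − 7×29.531 = 9.18 d into the current lunation.
Phase angle: θ = 360°·(9.18 d)/(29.531 d) = 111.9°.
Illuminated fraction = (1 − cos 111.9°)/2 = (1 − (-0.374))/2 ≈ 0.687, so 69%.

69%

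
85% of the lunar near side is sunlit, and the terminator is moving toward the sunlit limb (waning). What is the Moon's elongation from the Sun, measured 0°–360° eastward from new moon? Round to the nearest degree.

226°

From f = (1 − cos θ)/2: cos θ = 1 − 2×0.85 = -0.700; arccos → 134.4°.
A waning Moon lies in 180°–360°, so θ = 360° − 134.4° = 225.6°.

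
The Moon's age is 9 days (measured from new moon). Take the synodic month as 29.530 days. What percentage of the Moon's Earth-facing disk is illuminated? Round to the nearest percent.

67%

Phase angle: θ = 360°·(9 d)/(29.530 d) = 109.7°.
Illuminated fraction = (1 − cos 109.7°)/2 = (1 − (-0.337))/2 ≈ 0.669, so 67%.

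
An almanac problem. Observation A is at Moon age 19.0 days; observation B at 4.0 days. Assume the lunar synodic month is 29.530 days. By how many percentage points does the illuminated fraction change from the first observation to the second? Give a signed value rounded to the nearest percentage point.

First observation: θ = 360°·19.0/29.530 = 231.6°, so f = 0.810.
Second observation: θ = 48.8°, f = 0.170.
Δf = 0.170 − 0.810 = -0.640, i.e. -64 pp.

-64 percentage points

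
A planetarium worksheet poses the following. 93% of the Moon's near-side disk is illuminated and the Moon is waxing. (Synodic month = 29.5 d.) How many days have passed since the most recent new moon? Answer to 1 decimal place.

From f = (1 − cos θ)/2: cos θ = 1 − 2×0.93 = -0.860; arccos → 149.3°.
Waxing ⇒ before full, so θ = 149.3°.
At 360°/29.5 d per day, 149.3° corresponds to 12.24 days.

12.2 days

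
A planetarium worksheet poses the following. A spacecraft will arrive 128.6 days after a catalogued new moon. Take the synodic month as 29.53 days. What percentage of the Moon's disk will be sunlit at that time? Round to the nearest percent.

81%

128.6/29.53 = 4.355 lunations, so 4 complete cycles and 10.48 d into the next.
Phase angle: θ = 360°·(10.48 d)/(29.53 d) = 127.8°.
With cos θ = (-0.612), the lit fraction is (1 − (-0.612))/2 ≈ 0.806, so 81%.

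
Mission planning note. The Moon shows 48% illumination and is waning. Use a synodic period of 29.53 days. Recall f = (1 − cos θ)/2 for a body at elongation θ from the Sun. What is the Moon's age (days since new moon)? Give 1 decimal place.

Invert f = (1 − cos θ)/2 to get cos θ = 1 − 2(0.48) = 0.040, hence θ₀ = arccos 0.040 = 87.7°.
Since the Moon is past full (waning), take the reflex angle: θ = 360° − 87.7° = 272.3°.
At 360°/29.53 d per day, 272.3° corresponds to 22.34 days.

22.3 days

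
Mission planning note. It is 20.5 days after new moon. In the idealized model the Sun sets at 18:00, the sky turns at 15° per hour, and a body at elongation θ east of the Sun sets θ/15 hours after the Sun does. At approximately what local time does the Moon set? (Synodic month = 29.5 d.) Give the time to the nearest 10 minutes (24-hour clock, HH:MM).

The Moon has covered 20.5/29.5 of its cycle, so θ ≈ 360° × 20.5/29.5 = 250.2°.
At 15° of sky rotation per hour, 250.2° corresponds to a 16.68 h lag.
18:00 + 16.678 h ≈ 10:41 → 10:40 to the nearest ten minutes.

10:40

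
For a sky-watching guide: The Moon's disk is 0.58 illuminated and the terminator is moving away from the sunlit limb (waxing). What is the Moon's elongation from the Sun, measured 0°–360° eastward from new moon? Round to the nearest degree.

cos θ = 1 − 2f = -0.160, giving a principal value of 99.2°.
The Moon is waxing (0°–180°), so θ = 99.2° directly.

99°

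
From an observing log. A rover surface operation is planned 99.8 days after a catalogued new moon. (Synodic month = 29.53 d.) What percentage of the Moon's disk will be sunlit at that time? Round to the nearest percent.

86%

Reduce mod P: 99.8 − 3×29.53 = 11.21 d into the current lunation.
Phase angle: θ = 360°·(11.21 d)/(29.53 d) = 136.7°.
Illuminated fraction = (1 − cos 136.7°)/2 = (1 − (-0.727))/2 ≈ 0.864, so 86%.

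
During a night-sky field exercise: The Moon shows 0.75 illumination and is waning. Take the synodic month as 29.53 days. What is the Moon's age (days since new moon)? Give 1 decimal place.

19.7 days

Invert f = (1 − cos θ)/2 to get cos θ = 1 − 2(0.75) = -0.500, hence θ₀ = arccos -0.500 = 120.0°.
Waning ⇒ past full, so θ = 360° − 120.0° = 240.0°.
Age = 29.53 × 240.0°/360° ≈ 19.69 days.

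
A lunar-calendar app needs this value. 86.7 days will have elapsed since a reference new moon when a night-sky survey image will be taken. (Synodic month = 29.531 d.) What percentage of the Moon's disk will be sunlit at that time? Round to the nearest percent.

4%

Reduce mod P: 86.7 − 2×29.531 = 27.64 d into the current lunation.
Elongation θ = 360° × 27.64/29.531 ≈ 336.9°.
With cos θ = 0.920, the lit fraction is (1 − 0.920)/2 ≈ 0.040, so 4%.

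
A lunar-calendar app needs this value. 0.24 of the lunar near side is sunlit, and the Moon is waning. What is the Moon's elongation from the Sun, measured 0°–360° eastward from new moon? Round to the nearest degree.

301°

cos θ = 1 − 2f = 0.520, giving a principal value of 58.7°.
A waning Moon lies in 180°–360°, so θ = 360° − 58.7° = 301.3°.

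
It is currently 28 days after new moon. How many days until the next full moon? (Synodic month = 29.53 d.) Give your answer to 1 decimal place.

Full moon is 0.5 of the way through the cycle: age 0.5 × 29.53 = 14.765 d.
This lunation's full moon (14.765 d) has passed, so add one period: 44.295 − 28 = 16.295 days.

16.3 days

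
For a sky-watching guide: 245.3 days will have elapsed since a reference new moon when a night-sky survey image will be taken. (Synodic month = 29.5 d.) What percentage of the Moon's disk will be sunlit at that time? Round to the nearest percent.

245.3 d spans 8 complete synodic months (8 × 29.5 = 236.00 d) plus 9.30 d.
Elongation θ = 360° × 9.30/29.5 ≈ 113.5°.
cos 113.5° = (-0.399), so f = (1 − (-0.399))/2 = 0.699, so 70%.

70%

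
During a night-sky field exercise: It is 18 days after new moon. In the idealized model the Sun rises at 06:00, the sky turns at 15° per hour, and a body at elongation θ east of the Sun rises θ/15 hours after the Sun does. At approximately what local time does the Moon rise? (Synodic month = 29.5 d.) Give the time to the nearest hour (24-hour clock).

21:00

Phase angle: θ = 360°·(18 d)/(29.5 d) = 219.7°.
At 15° of sky rotation per hour, 219.7° corresponds to a 14.64 h lag.
06:00 + 14.64 h ≈ 20:39 → 21:00 to the nearest hour.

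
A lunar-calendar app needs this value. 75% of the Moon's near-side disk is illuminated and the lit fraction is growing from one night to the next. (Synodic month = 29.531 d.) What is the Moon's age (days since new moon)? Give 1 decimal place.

9.8 days

Invert f = (1 − cos θ)/2 to get cos θ = 1 − 2(0.75) = -0.500, hence θ₀ = arccos -0.500 = 120.0°.
The Moon is waxing (0°–180°), so θ = 120.0° directly.
Age = 29.531 × 120.0°/360° ≈ 9.84 days.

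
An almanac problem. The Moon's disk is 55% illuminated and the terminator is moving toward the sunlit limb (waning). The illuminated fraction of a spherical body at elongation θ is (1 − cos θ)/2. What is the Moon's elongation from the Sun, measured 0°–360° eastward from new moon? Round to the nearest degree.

264°

cos θ = 1 − 2f = -0.100, giving a principal value of 95.7°.
Since the Moon is past full (waning), take the reflex angle: θ = 360° − 95.7° = 264.3°.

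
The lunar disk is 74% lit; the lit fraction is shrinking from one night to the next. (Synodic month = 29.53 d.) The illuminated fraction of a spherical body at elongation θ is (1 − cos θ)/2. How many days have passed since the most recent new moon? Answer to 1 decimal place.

19.8 days

Invert f = (1 − cos θ)/2 to get cos θ = 1 − 2(0.74) = -0.480, hence θ₀ = arccos -0.480 = 118.7°.
Waning ⇒ past full, so θ = 360° − 118.7° = 241.3°.
Age = 29.53 × 241.3°/360° ≈ 19.79 days.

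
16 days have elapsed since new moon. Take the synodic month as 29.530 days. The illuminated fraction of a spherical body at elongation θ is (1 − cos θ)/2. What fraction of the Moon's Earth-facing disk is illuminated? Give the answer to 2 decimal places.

Elongation θ = 360° × 16/29.530 ≈ 195.1°.
cos 195.1° = (-0.966), so f = (1 − (-0.966))/2 = 0.983.

0.98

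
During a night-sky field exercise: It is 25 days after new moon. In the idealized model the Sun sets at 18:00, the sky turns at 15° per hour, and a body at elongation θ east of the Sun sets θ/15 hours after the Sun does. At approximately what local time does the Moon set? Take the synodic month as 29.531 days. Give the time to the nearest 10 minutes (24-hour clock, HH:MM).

Elongation θ = 360° × 25/29.531 ≈ 304.8°.
At 15° of sky rotation per hour, 304.8° corresponds to a 20.32 h lag.
18:00 + 20.318 h ≈ 14:19 → 14:20 to the nearest ten minutes.

14:20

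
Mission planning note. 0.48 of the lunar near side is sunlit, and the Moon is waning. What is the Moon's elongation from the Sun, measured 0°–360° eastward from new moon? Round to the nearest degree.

272°

From f = (1 − cos θ)/2: cos θ = 1 − 2×0.48 = 0.040; arccos → 87.7°.
A waning Moon lies in 180°–360°, so θ = 360° − 87.7° = 272.3°.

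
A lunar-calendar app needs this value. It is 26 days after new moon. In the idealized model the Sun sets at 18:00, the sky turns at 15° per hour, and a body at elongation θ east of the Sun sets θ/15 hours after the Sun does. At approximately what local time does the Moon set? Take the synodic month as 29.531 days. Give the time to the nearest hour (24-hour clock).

15:00

Elongation θ = 360° × 26/29.531 ≈ 317.0°.
At 15° of sky rotation per hour, 317.0° corresponds to a 21.13 h lag.
18:00 + 21.13 h ≈ 15:08 → 15:00 to the nearest hour.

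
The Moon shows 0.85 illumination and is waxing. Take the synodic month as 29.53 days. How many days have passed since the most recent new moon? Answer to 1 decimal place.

From f = (1 − cos θ)/2: cos θ = 1 − 2×0.85 = -0.700; arccos → 134.4°.
Waxing ⇒ before full, so θ = 134.4°.
At 360°/29.53 d per day, 134.4° corresponds to 11.03 days.

11.0 days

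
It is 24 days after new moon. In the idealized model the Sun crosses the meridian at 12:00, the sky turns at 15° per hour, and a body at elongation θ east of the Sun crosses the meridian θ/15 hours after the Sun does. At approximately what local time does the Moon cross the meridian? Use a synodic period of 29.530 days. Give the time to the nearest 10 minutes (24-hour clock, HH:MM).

07:30

Elongation θ = 360° × 24/29.530 ≈ 292.6°.
Delay after the Sun = 292.6° / (15°/h) ≈ 19.51 h.
12:00 + 19.506 h ≈ 07:30 → 07:30 to the nearest ten minutes.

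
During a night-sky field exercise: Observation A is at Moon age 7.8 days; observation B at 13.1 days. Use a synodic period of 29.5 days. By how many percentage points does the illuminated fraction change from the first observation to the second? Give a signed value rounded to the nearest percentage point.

+42 pp

θ₁ = 360° × 7.8/29.5 = 95.2°, f₁ = (1 − cos θ₁)/2 = 0.545.
θ₂ = 360° × 13.1/29.5 = 159.9°, f₂ = (1 − cos θ₂)/2 = 0.969.
Change = f₂ − f₁ = +0.424 → +42 percentage points.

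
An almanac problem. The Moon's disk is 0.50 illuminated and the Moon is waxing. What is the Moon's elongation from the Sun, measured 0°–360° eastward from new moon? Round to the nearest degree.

From f = (1 − cos θ)/2: cos θ = 1 − 2×0.50 = 0.000; arccos → 90.0°.
The Moon is waxing (0°–180°), so θ = 90.0° directly.

90°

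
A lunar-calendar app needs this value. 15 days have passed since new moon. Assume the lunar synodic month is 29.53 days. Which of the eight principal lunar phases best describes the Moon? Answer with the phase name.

θ ≈ 360° × 15/29.53 = 183°, which falls in the full moon sector.

full moon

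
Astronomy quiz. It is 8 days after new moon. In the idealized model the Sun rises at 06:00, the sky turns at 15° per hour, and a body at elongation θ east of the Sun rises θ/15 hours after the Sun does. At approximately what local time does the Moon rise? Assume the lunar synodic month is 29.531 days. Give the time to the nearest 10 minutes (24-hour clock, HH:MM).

Elongation θ = 360° × 8/29.531 ≈ 97.5°.
At 15° of sky rotation per hour, 97.5° corresponds to a 6.50 h lag.
06:00 + 6.502 h ≈ 12:30 → 12:30 to the nearest ten minutes.

12:30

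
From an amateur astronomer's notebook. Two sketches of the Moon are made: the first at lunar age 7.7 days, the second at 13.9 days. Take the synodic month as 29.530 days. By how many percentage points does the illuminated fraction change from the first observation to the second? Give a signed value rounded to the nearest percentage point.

+46 percentage points

θ₁ = 360° × 7.7/29.530 = 93.9°, f₁ = (1 − cos θ₁)/2 = 0.534.
θ₂ = 360° × 13.9/29.530 = 169.5°, f₂ = (1 − cos θ₂)/2 = 0.992.
Change = f₂ − f₁ = +0.458 → +46 percentage points.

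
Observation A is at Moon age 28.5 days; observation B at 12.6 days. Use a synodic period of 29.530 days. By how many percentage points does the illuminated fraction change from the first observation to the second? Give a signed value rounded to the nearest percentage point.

First observation: θ = 360°·28.5/29.530 = 347.4°, so f = 0.012.
Second observation: θ = 153.6°, f = 0.948.
Δf = 0.948 − 0.012 = +0.936, i.e. +94 pp.

+94 pp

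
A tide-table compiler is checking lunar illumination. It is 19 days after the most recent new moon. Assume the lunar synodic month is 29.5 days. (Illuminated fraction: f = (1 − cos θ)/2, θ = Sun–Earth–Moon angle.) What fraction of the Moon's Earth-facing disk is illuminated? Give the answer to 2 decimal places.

Elongation θ = 360° × 19/29.5 ≈ 231.9°.
Illuminated fraction = (1 − cos 231.9°)/2 = (1 − (-0.618))/2 ≈ 0.809.

0.81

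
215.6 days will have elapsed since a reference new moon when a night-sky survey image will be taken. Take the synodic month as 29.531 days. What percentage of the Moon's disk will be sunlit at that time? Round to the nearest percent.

66%

Reduce mod P: 215.6 − 7×29.531 = 8.88 d into the current lunation.
Phase angle: θ = 360°·(8.88 d)/(29.531 d) = 108.3°.
cos 108.3° = (-0.314), so f = (1 − (-0.314))/2 = 0.657, so 66%.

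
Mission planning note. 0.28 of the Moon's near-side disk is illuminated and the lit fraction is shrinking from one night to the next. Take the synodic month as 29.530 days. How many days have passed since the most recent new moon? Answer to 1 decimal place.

24.3 days

From f = (1 − cos θ)/2: cos θ = 1 − 2×0.28 = 0.440; arccos → 63.9°.
Waning ⇒ past full, so θ = 360° − 63.9° = 296.1°.
At 360°/29.530 d per day, 296.1° corresponds to 24.29 days.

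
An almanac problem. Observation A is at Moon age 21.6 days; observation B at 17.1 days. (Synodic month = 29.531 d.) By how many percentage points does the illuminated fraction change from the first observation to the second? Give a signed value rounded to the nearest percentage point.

+38 percentage points

First observation: θ = 360°·21.6/29.531 = 263.3°, so f = 0.558.
Second observation: θ = 208.5°, f = 0.940.
Δf = 0.940 − 0.558 = +0.381, i.e. +38 pp.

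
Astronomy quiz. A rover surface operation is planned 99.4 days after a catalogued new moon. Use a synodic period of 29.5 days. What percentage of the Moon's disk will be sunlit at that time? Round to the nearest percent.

99.4 d spans 3 complete synodic months (3 × 29.5 = 88.50 d) plus 10.90 d.
The Moon has covered 10.90/29.5 of its cycle, so θ ≈ 360° × 10.90/29.5 = 133.0°.
Illuminated fraction = (1 − cos 133.0°)/2 = (1 − (-0.682))/2 ≈ 0.841, so 84%.

84%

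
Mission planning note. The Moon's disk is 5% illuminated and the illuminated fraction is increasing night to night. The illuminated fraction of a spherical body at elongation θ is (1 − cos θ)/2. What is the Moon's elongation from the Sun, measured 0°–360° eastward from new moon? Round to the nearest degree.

cos θ = 1 − 2f = 0.900, giving a principal value of 25.8°.
Waxing ⇒ before full, so θ = 25.8°.

26°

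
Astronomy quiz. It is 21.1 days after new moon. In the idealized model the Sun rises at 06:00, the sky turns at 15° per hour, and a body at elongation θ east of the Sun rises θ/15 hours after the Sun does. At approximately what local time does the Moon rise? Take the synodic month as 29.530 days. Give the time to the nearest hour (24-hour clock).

Elongation θ = 360° × 21.1/29.530 ≈ 257.2°.
The Moon trails the Sun by θ/15 = 257.2/15 ≈ 17.15 hours.
06:00 + 17.15 h ≈ 23:09 → 23:00 to the nearest hour.

23:00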